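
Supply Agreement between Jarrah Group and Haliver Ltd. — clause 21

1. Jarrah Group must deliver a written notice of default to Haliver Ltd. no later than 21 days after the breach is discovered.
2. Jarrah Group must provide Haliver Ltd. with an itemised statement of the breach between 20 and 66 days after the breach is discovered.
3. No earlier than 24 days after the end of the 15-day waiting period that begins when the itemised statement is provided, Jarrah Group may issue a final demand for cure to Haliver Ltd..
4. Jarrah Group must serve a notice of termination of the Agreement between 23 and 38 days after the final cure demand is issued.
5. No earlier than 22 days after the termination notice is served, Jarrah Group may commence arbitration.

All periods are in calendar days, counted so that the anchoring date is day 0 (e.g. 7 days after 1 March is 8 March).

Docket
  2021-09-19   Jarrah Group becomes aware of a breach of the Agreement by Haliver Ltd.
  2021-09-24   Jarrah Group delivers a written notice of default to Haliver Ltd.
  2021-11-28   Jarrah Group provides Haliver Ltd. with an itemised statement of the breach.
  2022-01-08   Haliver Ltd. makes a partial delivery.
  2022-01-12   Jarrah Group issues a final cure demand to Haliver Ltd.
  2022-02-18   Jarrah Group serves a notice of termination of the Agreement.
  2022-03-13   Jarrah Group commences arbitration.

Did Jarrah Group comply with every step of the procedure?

Step 1 — counting 21 days from 2021-09-19 (when the breach is discovered) gives a deadline of 2021-10-10; done 2021-09-24 — timely.
Step 2 — 20 and 66 days from 2021-09-19 (when the breach is discovered) are 2021-10-09 and 2021-11-24 respectively; 2021-11-28 is 4 days past the end of the window.

No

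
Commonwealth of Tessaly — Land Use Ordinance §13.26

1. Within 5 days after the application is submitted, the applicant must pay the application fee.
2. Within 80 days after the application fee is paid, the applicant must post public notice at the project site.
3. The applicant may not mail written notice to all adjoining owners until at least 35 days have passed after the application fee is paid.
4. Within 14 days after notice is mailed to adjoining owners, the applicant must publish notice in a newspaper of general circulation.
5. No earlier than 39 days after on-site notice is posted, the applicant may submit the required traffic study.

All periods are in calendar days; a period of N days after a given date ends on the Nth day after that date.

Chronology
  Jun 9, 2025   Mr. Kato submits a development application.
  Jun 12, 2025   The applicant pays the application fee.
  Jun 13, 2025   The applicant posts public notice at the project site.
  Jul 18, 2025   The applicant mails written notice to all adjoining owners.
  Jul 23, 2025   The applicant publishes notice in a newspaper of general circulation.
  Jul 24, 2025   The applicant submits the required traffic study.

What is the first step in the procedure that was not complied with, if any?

(1) due by Jun 9, 2025 + 5 days = Jun 14, 2025; done Jun 12, 2025 — timely.
(2) due by Jun 12, 2025 + 80 days = Aug 31, 2025; completed Jun 13, 2025, before the deadline.
(3) permitted from Jun 12, 2025 + 35 days = Jul 17, 2025 onward; Jul 18, 2025 is on or after that date.
(4) due by Jul 18, 2025 + 14 days = Aug 1, 2025; done Jul 23, 2025 — timely.
(5) permitted from Jun 13, 2025 + 39 days = Jul 22, 2025 onward; done Jul 24, 2025 — permitted.

None — every step was satisfied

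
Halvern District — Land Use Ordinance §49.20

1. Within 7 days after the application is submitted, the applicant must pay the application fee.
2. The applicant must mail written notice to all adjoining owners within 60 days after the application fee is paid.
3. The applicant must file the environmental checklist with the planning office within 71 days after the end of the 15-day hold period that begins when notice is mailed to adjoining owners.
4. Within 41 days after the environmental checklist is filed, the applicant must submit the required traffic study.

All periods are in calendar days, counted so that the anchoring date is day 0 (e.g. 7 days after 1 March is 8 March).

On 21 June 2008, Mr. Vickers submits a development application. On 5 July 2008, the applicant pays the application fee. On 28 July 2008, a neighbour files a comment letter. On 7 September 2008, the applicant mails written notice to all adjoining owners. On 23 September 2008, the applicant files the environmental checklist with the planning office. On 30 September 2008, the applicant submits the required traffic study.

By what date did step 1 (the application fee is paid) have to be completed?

Step 1 runs from 21 June 2008, when the application is submitted. 7 days after 21 June 2008 is 28 June 2008.

28 June 2008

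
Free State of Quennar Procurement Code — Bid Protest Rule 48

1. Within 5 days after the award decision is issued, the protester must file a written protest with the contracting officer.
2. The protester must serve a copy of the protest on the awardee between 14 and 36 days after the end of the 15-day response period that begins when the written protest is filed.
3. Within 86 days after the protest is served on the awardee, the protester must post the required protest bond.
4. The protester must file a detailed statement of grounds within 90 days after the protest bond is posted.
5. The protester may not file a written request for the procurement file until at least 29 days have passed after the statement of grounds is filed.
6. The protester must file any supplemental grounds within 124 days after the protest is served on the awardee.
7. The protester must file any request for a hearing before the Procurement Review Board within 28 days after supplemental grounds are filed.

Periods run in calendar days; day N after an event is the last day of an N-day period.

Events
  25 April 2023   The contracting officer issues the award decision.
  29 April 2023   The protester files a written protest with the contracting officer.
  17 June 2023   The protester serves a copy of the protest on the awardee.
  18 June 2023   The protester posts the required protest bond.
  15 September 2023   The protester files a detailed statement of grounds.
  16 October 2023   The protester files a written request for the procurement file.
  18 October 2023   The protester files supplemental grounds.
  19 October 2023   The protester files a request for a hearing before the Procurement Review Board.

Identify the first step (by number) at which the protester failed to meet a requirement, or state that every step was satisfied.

Step 1: 5 days after 25 April 2023 (when the award decision is issued) is 30 April 2023; 29 April 2023 is within that limit.
Step 2: the window is 14–36 days after 14 May 2023 (end of the 15-day response period, which began when the written protest is filed on 29 April 2023), so 28 May 2023 through 19 June 2023; 17 June 2023 falls inside that range.
Step 3: 86 days after 17 June 2023 (when the protest is served on the awardee) is 11 September 2023; completed 18 June 2023, before the deadline.
Step 4: 90 days after 18 June 2023 (when the protest bond is posted) is 16 September 2023; 15 September 2023 is within that limit.
Step 5: the earliest permitted date is 29 days after 15 September 2023 (when the statement of grounds is filed), i.e. 14 October 2023; 16 October 2023 is on or after that date.
Step 6: 124 days after 17 June 2023 (when the protest is served on the awardee) is 19 October 2023; 18 October 2023 is within that limit.
Step 7: 28 days after 18 October 2023 (when supplemental grounds are filed) is 15 November 2023; done 19 October 2023 — timely.

None — every step was satisfied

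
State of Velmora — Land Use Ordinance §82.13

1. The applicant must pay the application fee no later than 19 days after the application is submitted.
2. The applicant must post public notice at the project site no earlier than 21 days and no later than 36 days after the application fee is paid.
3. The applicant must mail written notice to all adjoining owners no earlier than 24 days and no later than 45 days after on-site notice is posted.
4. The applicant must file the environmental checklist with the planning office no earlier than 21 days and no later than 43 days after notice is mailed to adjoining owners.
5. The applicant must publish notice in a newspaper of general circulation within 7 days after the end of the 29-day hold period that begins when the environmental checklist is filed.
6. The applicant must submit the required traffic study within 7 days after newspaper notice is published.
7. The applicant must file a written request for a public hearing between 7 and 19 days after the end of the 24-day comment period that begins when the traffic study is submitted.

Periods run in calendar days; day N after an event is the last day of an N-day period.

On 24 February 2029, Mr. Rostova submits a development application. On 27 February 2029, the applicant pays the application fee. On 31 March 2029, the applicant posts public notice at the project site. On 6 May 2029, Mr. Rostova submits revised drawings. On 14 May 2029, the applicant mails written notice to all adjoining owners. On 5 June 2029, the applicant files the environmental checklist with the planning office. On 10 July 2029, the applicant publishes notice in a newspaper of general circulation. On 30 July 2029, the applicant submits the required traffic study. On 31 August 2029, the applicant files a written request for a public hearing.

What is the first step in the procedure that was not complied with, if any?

Step 6

Step 1 — counting 19 days from 24 February 2029 (when the application is submitted) gives a deadline of 15 March 2029; done 27 February 2029 — timely.
Step 2 — 21 and 36 days from 27 February 2029 (when the application fee is paid) are 20 March 2029 and 4 April 2029 respectively; done 31 March 2029 — within the window.
Step 3 — 24 and 45 days from 31 March 2029 (when on-site notice is posted) are 24 April 2029 and 15 May 2029 respectively; 14 May 2029 falls inside that range.
Step 4 — 21 and 43 days from 14 May 2029 (when notice is mailed to adjoining owners) are 4 June 2029 and 26 June 2029 respectively; done 5 June 2029 — within the window.
Step 5 — counting 7 days from 4 July 2029 (end of the 29-day hold period, which began when the environmental checklist is filed on 5 June 2029) gives a deadline of 11 July 2029; completed 10 July 2029, before the deadline.
Step 6 — counting 7 days from 10 July 2029 (when newspaper notice is published) gives a deadline of 17 July 2029; done 30 July 2029 — 13 days late.
No need to go further; step 6 was not satisfied.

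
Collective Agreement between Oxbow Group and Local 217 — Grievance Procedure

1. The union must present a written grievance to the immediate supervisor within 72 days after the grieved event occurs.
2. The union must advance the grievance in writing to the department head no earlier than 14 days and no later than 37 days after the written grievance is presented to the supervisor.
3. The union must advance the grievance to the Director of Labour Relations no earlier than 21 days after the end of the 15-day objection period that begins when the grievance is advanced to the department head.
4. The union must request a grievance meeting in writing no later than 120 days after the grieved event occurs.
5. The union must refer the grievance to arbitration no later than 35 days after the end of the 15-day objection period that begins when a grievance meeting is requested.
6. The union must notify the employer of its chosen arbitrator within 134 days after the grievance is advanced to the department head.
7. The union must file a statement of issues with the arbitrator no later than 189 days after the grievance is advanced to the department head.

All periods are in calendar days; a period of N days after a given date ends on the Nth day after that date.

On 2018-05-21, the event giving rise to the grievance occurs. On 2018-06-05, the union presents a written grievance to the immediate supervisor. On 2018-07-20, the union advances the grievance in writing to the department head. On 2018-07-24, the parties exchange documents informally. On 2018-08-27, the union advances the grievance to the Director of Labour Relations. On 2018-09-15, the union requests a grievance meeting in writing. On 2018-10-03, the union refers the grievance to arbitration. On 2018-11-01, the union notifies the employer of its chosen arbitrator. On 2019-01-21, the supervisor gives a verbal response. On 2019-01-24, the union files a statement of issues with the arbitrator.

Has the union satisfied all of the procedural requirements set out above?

No

Step 1 — counting 72 days from 2018-05-21 (when the grieved event occurs) gives a deadline of 2018-08-01; done 2018-06-05 — timely.
Step 2 — 14 and 37 days from 2018-06-05 (when the written grievance is presented to the supervisor) are 2018-06-19 and 2018-07-12 respectively; done 2018-07-20 — 8 days after the window closed.
No need to go further; step 2 was not satisfied.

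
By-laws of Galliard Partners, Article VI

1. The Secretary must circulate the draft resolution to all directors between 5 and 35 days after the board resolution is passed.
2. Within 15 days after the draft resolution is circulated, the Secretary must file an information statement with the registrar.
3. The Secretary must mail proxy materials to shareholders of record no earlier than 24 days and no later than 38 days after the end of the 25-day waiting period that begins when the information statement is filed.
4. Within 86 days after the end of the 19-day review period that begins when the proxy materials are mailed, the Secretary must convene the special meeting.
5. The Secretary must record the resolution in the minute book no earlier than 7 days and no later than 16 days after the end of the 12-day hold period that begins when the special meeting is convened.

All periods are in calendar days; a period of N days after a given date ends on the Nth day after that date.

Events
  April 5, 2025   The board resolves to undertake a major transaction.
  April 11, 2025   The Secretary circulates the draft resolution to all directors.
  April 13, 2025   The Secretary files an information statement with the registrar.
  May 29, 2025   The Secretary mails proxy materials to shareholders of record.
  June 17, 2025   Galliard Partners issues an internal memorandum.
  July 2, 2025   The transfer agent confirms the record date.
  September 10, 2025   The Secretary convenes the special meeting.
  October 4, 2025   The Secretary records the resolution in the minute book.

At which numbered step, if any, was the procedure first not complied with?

(1) the permitted window runs from April 5, 2025 + 5 = April 10, 2025 to April 5, 2025 + 35 = May 10, 2025; April 11, 2025 falls inside that range.
(2) due by April 11, 2025 + 15 days = April 26, 2025; completed April 13, 2025, before the deadline.
(3) the permitted window runs from May 8, 2025 + 24 = June 1, 2025 to May 8, 2025 + 38 = June 15, 2025; May 29, 2025 is 3 days too early.
No need to go further; step 3 was not satisfied.

Step 3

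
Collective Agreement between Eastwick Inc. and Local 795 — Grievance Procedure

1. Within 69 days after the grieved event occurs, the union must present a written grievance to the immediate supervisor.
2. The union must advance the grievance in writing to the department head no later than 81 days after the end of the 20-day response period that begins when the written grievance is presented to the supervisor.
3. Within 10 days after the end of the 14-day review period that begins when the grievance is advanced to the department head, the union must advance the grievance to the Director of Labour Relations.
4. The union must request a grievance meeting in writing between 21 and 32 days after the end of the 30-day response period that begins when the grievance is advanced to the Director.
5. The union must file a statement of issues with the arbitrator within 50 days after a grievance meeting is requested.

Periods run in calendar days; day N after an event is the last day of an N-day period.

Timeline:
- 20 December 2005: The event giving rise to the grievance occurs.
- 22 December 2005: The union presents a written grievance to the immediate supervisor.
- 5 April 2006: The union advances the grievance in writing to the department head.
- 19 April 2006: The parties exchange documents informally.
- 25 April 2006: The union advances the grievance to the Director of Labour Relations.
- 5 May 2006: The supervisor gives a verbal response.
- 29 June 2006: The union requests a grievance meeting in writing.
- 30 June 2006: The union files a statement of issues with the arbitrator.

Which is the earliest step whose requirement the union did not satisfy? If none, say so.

(1) due by 20 December 2005 + 69 days = 27 February 2006; 22 December 2005 is within that limit.
(2) due by 11 January 2006 + 81 days = 2 April 2006; 5 April 2006 misses that deadline by 3 days.
No need to go further; step 2 was not satisfied.

Step 2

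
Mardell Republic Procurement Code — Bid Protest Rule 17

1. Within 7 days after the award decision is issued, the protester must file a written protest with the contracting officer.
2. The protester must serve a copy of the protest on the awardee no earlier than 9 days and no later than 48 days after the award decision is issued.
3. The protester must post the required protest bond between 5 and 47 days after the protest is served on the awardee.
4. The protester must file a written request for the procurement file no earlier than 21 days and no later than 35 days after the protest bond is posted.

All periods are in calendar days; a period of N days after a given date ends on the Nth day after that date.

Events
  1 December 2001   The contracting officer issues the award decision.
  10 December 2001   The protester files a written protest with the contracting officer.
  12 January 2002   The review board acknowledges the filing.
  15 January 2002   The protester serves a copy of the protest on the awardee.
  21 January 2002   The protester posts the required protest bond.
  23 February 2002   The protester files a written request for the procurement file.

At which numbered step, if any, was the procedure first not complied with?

Step 1

Step 1: 7 days after 1 December 2001 (when the award decision is issued) is 8 December 2001; done 10 December 2001 — 2 days late.
The analysis stops there.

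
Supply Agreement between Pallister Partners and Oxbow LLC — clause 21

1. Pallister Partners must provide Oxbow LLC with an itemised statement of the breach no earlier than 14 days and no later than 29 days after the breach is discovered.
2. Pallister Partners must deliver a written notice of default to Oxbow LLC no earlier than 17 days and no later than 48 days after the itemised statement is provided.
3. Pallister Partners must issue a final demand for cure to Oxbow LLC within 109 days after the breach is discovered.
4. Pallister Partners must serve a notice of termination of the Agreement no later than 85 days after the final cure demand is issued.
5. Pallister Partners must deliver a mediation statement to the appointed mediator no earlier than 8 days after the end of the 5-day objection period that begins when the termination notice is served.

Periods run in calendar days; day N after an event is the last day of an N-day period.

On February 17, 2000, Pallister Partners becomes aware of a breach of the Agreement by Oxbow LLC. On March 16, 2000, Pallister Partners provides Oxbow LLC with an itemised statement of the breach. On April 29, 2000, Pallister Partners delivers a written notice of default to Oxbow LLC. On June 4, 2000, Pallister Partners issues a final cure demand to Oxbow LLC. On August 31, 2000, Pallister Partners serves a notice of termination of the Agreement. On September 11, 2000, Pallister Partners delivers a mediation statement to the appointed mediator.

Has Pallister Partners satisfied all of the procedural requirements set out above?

Step 1: the window is 14–29 days after February 17, 2000 (when the breach is discovered), so March 2, 2000 through March 17, 2000; done March 16, 2000, which is between those dates.
Step 2: the window is 17–48 days after March 16, 2000 (when the itemised statement is provided), so April 2, 2000 through May 3, 2000; done April 29, 2000, which is between those dates.
Step 3: 109 days after February 17, 2000 (when the breach is discovered) is June 5, 2000; completed June 4, 2000, before the deadline.
Step 4: 85 days after June 4, 2000 (when the final cure demand is issued) is August 28, 2000; done August 31, 2000 — 3 days late.
Later steps need not be reached.

No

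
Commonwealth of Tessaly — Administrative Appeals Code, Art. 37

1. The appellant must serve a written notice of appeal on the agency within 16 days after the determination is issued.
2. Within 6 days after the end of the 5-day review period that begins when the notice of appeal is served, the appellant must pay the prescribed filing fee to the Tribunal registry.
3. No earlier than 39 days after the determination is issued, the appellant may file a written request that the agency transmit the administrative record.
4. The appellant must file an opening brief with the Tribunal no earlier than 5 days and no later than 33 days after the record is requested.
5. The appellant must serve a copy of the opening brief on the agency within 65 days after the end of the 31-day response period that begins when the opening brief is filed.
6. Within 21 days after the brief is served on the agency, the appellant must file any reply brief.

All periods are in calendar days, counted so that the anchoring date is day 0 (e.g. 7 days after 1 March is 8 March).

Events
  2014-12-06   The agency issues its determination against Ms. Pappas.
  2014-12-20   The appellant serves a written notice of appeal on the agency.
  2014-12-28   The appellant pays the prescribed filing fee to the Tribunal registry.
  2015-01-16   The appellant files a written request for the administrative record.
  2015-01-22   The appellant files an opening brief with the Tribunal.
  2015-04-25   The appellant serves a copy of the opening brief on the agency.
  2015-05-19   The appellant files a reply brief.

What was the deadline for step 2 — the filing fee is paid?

The notice of appeal is served on 2014-12-20; the 5-day review period therefore ends 2014-12-25, and step 2 runs from that date. 6 days after 2014-12-25 is 2014-12-31.

2014-12-31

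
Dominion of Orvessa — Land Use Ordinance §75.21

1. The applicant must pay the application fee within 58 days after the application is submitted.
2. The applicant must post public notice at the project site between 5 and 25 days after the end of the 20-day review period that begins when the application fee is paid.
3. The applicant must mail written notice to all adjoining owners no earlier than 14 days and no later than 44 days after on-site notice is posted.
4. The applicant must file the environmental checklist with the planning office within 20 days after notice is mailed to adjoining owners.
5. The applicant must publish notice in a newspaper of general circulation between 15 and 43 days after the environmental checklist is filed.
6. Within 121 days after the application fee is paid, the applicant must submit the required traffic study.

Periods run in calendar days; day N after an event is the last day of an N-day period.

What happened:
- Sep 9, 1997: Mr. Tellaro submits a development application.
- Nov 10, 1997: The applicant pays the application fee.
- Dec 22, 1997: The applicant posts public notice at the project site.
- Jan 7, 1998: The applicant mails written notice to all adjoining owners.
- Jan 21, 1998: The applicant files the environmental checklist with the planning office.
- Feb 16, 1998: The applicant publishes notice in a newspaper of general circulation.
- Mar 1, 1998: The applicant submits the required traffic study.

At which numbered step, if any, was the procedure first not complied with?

(1) due by Sep 9, 1997 + 58 days = Nov 6, 1997; not done until Nov 10, 1997, 4 days after the deadline.
That is the first point of non-compliance.

Step 1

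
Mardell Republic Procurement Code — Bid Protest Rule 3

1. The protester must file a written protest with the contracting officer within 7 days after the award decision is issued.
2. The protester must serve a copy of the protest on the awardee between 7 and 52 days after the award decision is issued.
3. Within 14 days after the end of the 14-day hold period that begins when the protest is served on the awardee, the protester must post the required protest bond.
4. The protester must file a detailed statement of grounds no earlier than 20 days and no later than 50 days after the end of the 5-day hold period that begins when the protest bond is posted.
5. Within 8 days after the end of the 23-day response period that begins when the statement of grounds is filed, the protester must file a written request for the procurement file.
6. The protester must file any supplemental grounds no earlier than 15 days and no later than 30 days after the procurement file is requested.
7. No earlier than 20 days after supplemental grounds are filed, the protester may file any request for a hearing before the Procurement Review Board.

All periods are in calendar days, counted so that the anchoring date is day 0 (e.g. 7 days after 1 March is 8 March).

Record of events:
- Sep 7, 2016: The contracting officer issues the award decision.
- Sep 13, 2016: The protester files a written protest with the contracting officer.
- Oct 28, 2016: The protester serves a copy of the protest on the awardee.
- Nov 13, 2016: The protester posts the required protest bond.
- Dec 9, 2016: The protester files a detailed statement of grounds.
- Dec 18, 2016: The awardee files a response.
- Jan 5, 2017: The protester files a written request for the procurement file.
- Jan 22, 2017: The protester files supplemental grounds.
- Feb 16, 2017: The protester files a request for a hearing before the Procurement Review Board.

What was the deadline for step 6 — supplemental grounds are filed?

Feb 4, 2017

Step 6 runs from Jan 5, 2017, when the procurement file is requested. The window is 15–30 days after Jan 5, 2017; it closes on Feb 4, 2017.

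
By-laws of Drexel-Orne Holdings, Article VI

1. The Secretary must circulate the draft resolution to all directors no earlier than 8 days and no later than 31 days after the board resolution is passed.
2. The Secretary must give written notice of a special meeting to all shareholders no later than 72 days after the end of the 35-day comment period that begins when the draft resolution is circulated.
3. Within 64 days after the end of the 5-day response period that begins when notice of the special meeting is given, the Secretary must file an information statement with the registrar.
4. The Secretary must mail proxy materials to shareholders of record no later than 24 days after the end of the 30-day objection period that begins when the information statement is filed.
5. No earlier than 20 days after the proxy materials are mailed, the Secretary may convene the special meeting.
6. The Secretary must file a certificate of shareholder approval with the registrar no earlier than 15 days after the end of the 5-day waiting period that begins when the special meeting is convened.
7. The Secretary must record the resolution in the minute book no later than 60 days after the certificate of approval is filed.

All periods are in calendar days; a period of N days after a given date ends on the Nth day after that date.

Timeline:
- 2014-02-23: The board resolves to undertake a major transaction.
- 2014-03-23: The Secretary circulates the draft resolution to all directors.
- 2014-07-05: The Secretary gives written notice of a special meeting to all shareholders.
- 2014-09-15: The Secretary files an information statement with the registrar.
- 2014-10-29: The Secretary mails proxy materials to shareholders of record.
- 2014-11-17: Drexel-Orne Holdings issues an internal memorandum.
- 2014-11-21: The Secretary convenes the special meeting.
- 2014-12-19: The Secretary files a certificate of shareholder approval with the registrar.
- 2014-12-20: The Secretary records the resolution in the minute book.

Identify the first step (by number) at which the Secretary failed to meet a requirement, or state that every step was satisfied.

Step 3

Step 1 — 8 and 31 days from 2014-02-23 (when the board resolution is passed) are 2014-03-03 and 2014-03-26 respectively; 2014-03-23 falls inside that range.
Step 2 — counting 72 days from 2014-04-27 (end of the 35-day comment period, which began when the draft resolution is circulated on 2014-03-23) gives a deadline of 2014-07-08; completed 2014-07-05, before the deadline.
Step 3 — counting 64 days from 2014-07-10 (end of the 5-day response period, which began when notice of the special meeting is given on 2014-07-05) gives a deadline of 2014-09-12; 2014-09-15 misses that deadline by 3 days.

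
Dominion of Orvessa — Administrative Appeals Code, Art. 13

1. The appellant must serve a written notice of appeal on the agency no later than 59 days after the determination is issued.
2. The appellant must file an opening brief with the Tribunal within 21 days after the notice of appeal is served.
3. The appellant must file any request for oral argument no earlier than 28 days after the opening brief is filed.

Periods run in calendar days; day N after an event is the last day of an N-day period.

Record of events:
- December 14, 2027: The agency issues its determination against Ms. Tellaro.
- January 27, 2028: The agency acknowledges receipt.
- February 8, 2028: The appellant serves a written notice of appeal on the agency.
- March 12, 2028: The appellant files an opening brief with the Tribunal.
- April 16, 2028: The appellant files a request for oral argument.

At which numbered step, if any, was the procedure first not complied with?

Step 2

Step 1: 59 days after December 14, 2027 (when the determination is issued) is February 11, 2028; completed February 8, 2028, before the deadline.
Step 2: 21 days after February 8, 2028 (when the notice of appeal is served) is February 29, 2028; not done until March 12, 2028, 12 days after the deadline.
That is the first point of non-compliance.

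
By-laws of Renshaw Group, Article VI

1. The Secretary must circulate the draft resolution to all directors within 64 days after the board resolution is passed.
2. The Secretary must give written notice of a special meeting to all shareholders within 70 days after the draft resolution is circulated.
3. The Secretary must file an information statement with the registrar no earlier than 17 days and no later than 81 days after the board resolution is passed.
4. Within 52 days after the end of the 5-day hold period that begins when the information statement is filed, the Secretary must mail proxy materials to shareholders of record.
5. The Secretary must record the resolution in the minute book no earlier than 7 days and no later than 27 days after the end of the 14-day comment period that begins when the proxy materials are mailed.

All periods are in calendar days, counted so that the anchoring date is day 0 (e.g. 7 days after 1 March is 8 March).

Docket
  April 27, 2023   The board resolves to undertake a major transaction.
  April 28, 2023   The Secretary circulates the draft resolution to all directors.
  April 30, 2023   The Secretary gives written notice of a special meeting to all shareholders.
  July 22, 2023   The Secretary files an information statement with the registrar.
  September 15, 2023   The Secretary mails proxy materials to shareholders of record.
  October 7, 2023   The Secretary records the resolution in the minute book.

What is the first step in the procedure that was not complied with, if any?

Step 3

Step 1: 64 days after April 27, 2023 (when the board resolution is passed) is June 30, 2023; April 28, 2023 is within that limit.
Step 2: 70 days after April 28, 2023 (when the draft resolution is circulated) is July 7, 2023; April 30, 2023 is within that limit.
Step 3: the window is 17–81 days after April 27, 2023 (when the board resolution is passed), so May 14, 2023 through July 17, 2023; July 22, 2023 is 5 days past the end of the window.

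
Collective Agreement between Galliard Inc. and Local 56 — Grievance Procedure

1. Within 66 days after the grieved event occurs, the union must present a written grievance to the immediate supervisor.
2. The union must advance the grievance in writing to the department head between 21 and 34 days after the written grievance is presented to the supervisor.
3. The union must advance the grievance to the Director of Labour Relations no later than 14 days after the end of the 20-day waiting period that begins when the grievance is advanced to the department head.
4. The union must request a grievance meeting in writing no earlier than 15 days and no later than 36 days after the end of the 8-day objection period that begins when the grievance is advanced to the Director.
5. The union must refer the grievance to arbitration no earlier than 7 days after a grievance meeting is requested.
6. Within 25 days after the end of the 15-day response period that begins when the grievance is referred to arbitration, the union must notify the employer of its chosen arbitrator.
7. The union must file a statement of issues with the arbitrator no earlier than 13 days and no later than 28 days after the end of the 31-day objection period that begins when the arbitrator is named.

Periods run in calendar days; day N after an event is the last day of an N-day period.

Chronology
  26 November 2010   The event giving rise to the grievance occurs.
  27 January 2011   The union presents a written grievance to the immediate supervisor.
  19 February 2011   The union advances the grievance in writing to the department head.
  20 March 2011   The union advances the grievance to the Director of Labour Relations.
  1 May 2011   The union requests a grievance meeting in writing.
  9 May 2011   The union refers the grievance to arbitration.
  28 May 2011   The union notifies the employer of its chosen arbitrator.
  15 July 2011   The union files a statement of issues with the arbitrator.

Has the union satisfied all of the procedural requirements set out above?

Yes

Step 1: 66 days after 26 November 2010 (when the grieved event occurs) is 31 January 2011; done 27 January 2011 — timely.
Step 2: the window is 21–34 days after 27 January 2011 (when the written grievance is presented to the supervisor), so 17 February 2011 through 2 March 2011; done 19 February 2011, which is between those dates.
Step 3: 14 days after 11 March 2011 (end of the 20-day waiting period, which began when the grievance is advanced to the department head on 19 February 2011) is 25 March 2011; done 20 March 2011 — timely.
Step 4: the window is 15–36 days after 28 March 2011 (end of the 8-day objection period, which began when the grievance is advanced to the Director on 20 March 2011), so 12 April 2011 through 3 May 2011; 1 May 2011 falls inside that range.
Step 5: the earliest permitted date is 7 days after 1 May 2011 (when a grievance meeting is requested), i.e. 8 May 2011; 9 May 2011 is on or after that date.
Step 6: 25 days after 24 May 2011 (end of the 15-day response period, which began when the grievance is referred to arbitration on 9 May 2011) is 18 June 2011; completed 28 May 2011, before the deadline.
Step 7: the window is 13–28 days after 28 June 2011 (end of the 31-day objection period, which began when the arbitrator is named on 28 May 2011), so 11 July 2011 through 26 July 2011; 15 July 2011 falls inside that range.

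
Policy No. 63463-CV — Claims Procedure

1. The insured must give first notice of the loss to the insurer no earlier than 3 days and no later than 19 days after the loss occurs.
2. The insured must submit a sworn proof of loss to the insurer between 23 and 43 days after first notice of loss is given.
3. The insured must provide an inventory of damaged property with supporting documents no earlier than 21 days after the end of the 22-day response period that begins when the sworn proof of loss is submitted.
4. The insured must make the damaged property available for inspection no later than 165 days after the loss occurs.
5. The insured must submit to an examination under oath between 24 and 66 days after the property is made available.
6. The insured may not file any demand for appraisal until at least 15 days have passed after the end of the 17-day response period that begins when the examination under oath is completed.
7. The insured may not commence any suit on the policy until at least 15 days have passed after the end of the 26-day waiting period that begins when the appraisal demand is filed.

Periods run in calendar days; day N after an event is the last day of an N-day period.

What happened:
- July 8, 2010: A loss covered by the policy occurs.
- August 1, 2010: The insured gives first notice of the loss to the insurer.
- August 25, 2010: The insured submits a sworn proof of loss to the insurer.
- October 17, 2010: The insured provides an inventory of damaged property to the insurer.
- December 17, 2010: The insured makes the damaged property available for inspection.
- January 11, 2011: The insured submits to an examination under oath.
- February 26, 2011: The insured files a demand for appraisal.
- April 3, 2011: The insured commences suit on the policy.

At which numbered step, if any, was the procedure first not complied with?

Step 1

Step 1 — 3 and 19 days from July 8, 2010 (when the loss occurs) are July 11, 2010 and July 27, 2010 respectively; done August 1, 2010 — 5 days after the window closed.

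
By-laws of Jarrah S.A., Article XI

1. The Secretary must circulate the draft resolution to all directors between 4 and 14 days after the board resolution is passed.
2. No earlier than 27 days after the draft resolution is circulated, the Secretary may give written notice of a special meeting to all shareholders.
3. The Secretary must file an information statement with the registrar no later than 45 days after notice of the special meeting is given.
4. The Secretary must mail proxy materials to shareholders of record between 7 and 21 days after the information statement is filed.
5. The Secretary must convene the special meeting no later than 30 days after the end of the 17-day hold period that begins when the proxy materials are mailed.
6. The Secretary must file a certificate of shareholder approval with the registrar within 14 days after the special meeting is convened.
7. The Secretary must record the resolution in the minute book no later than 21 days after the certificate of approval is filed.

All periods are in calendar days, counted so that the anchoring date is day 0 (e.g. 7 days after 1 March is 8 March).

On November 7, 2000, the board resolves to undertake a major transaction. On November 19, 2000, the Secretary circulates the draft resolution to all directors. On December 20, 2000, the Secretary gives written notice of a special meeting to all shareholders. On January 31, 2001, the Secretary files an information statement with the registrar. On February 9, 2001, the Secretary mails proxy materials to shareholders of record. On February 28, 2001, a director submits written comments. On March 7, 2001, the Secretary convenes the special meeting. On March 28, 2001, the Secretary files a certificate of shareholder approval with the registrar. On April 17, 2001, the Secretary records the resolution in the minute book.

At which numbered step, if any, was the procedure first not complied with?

(1) the permitted window runs from November 7, 2000 + 4 = November 11, 2000 to November 7, 2000 + 14 = November 21, 2000; done November 19, 2000 — within the window.
(2) permitted from November 19, 2000 + 27 days = December 16, 2000 onward; December 20, 2000 is on or after that date.
(3) due by December 20, 2000 + 45 days = February 3, 2001; done January 31, 2001 — timely.
(4) the permitted window runs from January 31, 2001 + 7 = February 7, 2001 to January 31, 2001 + 21 = February 21, 2001; February 9, 2001 falls inside that range.
(5) due by February 26, 2001 + 30 days = March 28, 2001; completed March 7, 2001, before the deadline.
(6) due by March 7, 2001 + 14 days = March 21, 2001; done March 28, 2001 — 7 days late.

Step 6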